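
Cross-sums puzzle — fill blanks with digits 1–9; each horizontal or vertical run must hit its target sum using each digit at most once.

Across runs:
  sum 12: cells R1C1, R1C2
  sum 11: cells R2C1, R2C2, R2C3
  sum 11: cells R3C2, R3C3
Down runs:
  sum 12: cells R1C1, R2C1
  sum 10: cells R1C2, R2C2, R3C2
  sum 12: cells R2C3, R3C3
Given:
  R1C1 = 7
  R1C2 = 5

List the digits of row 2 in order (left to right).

5 2 4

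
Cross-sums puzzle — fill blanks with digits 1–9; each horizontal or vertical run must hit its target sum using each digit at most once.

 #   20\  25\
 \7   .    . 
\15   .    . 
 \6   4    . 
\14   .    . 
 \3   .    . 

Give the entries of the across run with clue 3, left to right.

2 1

3 in 2 cells must be {1,2}.
R3C2 = 6 − 4 = 2 completes the 6 across.
Given what's placed, R5C2 must be 1 to fit the 3 across and 25 down.
R5C1 = 3 − 1 = 2 completes the 3 across.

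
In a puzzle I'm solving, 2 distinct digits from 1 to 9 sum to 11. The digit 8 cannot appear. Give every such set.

{2,9}; {4,7}; {5,6}

2 distinct digits from 1–9 sum between 3 and 17.
Dropping sets that contain 8.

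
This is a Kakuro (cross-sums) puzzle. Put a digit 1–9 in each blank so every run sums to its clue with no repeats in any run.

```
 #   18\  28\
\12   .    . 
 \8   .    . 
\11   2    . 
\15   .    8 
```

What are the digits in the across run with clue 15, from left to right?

R3C2 = 11 − 2 = 9 completes the 11 across.
R4C1 = 15 − 8 = 7 completes the 15 across.
No cell is forced outright now. R1C2 can only be 4 or 5 or 7 (the digits allowed by both its 12 across and its 28 down). If R1C2 = 5: then R1C1 would have to be in {7} for the 12 across but in {1,3,4,5,6,8} for the 18 down — contradiction. If R1C2 = 7: that forces R1C1 = 5, after which R2C1 would have to be in {1,2,3,5,6,7} for the 8 across but in {4} for the 18 down — contradiction. So R1C2 = 4.
R1C1 = 12 − 4 = 8 completes the 12 across.
R2C1 = 18 − 17 = 1 completes the 18 down.
R2C2 = 8 − 1 = 7 completes the 8 across.

7, 8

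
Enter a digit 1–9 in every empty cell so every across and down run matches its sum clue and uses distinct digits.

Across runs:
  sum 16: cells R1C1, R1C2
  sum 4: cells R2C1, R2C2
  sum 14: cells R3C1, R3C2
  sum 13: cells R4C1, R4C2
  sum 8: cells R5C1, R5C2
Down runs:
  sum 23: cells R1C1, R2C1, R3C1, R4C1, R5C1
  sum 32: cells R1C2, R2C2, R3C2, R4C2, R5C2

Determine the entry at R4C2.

9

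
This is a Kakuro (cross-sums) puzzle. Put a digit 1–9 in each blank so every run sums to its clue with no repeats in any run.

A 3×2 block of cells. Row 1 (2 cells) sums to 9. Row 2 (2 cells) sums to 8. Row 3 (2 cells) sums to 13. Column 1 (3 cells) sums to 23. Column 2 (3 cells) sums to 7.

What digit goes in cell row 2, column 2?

23 in 3 cells must be {6,8,9}; 7 in 3 cells must be {1,2,4}.
The 8 across and the 23 down share only 6, so (2,1) = 6.
(2,2) = 8 − 6 = 2 completes the 8 across.
Given what's placed, (3,2) must be 4 to fit the 13 across and 7 down.
(1,1) = 8: the only remaining digit allowed by both the 9 across and the 23 down.
(1,2) = 9 − 8 = 1 completes the 9 across.
(3,1) = 13 − 4 = 9 completes the 13 across.

2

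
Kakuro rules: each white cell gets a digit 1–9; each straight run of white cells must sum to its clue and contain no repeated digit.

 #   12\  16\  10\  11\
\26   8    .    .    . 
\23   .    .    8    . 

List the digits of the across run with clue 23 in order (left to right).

4, 9, 8, 2

16 in 2 cells must be {7,9}.
R1C3 = 10 − 8 = 2 completes the 10 down.
R2C1 = 12 − 8 = 4 completes the 12 down.
R2C2 = 9: the only remaining digit allowed by both the 23 across and the 16 down.
R2C4 = 23 − 21 = 2 completes the 23 across.
R1C2 = 16 − 9 = 7 completes the 16 down.
R1C4 = 26 − 17 = 9 completes the 26 across.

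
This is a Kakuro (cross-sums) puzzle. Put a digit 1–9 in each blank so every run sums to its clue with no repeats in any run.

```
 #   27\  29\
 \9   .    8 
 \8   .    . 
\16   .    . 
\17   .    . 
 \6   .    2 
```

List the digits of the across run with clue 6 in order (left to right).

4 2

16 in 2 cells must be {7,9}; 17 in 2 cells must be {8,9}.
R1C1 = 9 − 8 = 1 completes the 9 across.
Given what's placed, R4C2 must be 9 to fit the 17 across and 29 down.
R5C1 = 6 − 2 = 4 completes the 6 across.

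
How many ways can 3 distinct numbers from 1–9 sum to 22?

3 distinct digits from 1–9 sum between 6 and 24.
Enumerating: {5,8,9}, {6,7,9}.

2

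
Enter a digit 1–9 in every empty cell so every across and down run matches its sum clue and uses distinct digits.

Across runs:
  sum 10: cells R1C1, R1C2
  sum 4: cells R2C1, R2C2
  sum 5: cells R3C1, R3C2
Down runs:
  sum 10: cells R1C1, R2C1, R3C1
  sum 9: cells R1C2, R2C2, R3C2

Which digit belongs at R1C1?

6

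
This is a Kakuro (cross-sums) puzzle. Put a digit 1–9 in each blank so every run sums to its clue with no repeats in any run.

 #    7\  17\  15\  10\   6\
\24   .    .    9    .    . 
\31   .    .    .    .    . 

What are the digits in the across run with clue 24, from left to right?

17 in 2 cells must be {8,9}.
Given what's placed, R1C2 must be 8 to fit the 24 across and 17 down.
R2C2 = 17 − 8 = 9 completes the 17 down.
R2C3 = 15 − 9 = 6 completes the 15 down.
No cell is forced outright now. R1C4 can only be 1 or 2 or 4 (the digits allowed by both its 24 across and its 10 down). If R1C4 = 1: then R2C4 would have to be in {1,3,4,5,7,8} for the 31 across but in {9} for the 10 down — contradiction. If R1C4 = 4: then R2C4 would have to be in {1,3,4,5,7,8} for the 31 across but in {6} for the 10 down — contradiction. So R1C4 = 2.
R2C4 = 10 − 2 = 8 completes the 10 down.
Nothing is forced directly, so branch on R2C5, whose candidates are 1 or 5. If R2C5 = 1: then R1C5 would have to be in {1,4} for the 24 across but in {5} for the 6 down — contradiction. So R2C5 = 5.
R1C5 = 6 − 5 = 1 completes the 6 down.
R2C1 = 31 − 28 = 3 completes the 31 across.
R1C1 = 24 − 20 = 4 completes the 24 across.

4 8 9 2 1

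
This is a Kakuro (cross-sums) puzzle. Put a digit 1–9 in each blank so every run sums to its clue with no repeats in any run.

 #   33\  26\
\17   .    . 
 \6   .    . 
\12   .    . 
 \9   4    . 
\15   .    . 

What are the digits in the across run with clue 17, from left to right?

17 in 2 cells must be {8,9}.
Given what's placed, R2C1 must be 5 to fit the 6 across and 33 down.
R2C2 = 6 − 5 = 1 completes the 6 across.
R4C2 = 9 − 4 = 5 completes the 9 across.
Nothing is forced directly, so branch on R1C1, whose candidates are 8 or 9. If R1C1 = 9: that forces R1C2 = 8, R5C2 = 9, R3C2 = 3, after which R5C1 would have to be in {6} for the 15 across but in {7,8} for the 33 down — contradiction. So R1C1 = 8.
R1C2 = 17 − 8 = 9 completes the 17 across.

8, 9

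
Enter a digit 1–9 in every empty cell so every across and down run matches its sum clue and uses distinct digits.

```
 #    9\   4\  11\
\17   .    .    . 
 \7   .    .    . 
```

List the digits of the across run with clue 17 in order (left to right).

5, 3, 9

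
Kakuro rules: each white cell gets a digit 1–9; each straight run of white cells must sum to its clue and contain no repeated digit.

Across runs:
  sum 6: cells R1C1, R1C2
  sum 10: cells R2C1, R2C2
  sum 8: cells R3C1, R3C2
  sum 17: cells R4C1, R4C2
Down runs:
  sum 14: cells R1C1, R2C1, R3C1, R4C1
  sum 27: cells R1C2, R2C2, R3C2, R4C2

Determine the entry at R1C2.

17 in 2 cells must be {8,9}.
Only 8 fits R4C1 under both its across sum 17 and down sum 14.
R4C2 = 17 − 8 = 9 completes the 17 across.
Nothing is forced directly, so branch on R1C1, whose candidates are 1 or 2. If R1C1 = 2: that forces R1C2 = 4, R3C2 = 6, R2C2 = 8, after which R3C1 would have to be in {2} for the 8 across but in {1,3} for the 14 down — contradiction. So R1C1 = 1.
R1C2 = 6 − 1 = 5 completes the 6 across.

5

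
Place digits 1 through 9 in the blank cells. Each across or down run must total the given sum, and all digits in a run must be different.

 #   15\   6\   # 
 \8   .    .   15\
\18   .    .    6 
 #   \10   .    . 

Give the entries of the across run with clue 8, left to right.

6 in 3 cells must be {1,2,3}.
Given what's placed, R2C2 must be 3 to fit the 18 across and 6 down.
R3C3 = 15 − 6 = 9 completes the 15 down.
R2C1 = 18 − 9 = 9 completes the 18 across.
R3C2 = 10 − 9 = 1 completes the 10 across.
R1C1 = 15 − 9 = 6 completes the 15 down.
R1C2 = 8 − 6 = 2 completes the 8 across.

6, 2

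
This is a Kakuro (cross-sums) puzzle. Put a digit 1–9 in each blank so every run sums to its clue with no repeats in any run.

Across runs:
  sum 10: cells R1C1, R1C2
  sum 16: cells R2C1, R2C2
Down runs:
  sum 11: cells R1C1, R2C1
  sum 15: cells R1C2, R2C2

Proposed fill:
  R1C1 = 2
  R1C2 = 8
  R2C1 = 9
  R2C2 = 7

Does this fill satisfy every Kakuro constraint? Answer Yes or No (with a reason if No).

Yes

Across: 2+8=10; 9+7=16. Down: 2+9=11; 8+7=15. No digit repeats within any run.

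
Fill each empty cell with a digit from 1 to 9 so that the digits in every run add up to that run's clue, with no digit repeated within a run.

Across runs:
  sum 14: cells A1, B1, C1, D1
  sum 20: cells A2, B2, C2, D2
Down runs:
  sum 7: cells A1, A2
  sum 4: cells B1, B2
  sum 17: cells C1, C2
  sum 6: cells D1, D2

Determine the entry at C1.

4 in 2 cells must be {1,3}; 17 in 2 cells must be {8,9}.
Only 8 fits C1 under both its across sum 14 and down sum 17.

8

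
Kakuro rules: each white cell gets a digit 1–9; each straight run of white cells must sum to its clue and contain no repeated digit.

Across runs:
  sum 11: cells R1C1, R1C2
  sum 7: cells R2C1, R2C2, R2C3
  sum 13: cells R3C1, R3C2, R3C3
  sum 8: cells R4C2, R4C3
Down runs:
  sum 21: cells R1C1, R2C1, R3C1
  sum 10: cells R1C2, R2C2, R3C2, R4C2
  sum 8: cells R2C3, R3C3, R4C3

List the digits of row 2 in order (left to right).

4, 1, 2

7 in 3 cells must be {1,2,4}; 10 in 4 cells must be {1,2,3,4}.
Only 4 fits R2C1 under both its across sum 7 and down sum 21.
Nothing is forced directly, so branch on R1C1, whose candidates are 8 or 9. If R1C1 = 8: that forces R1C2 = 3, R3C1 = 9, R3C2 = 1, R3C3 = 3, R4C2 = 2, after which R4C3 would have to be in {6} for the 8 across but in {1,4} for the 8 down — contradiction. So R1C1 = 9.
R1C2 = 11 − 9 = 2 completes the 11 across.
R2C2 = 1: the only remaining digit allowed by both the 7 across and the 10 down.
R2C3 = 7 − 5 = 2 completes the 7 across.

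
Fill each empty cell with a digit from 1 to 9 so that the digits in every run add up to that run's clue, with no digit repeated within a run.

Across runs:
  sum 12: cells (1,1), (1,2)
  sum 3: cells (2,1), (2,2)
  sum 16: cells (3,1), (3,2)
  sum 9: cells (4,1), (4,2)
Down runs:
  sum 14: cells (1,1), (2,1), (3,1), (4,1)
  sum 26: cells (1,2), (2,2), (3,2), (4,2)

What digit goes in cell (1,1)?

4

3 in 2 cells must be {1,2}; 16 in 2 cells must be {7,9}.
Only 2 fits (2,2) under both its across sum 3 and down sum 26.
The 16 across and the 14 down share only 7, so (3,1) = 7.
(3,2) = 16 − 7 = 9 completes the 16 across.
(1,1) = 4: the only remaining digit allowed by both the 12 across and the 14 down.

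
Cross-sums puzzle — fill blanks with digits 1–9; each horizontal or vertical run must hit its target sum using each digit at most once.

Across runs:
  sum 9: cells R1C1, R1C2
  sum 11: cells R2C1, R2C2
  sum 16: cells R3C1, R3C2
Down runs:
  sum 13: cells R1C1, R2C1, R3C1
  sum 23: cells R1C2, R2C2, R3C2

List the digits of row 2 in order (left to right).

16 in 2 cells must be {7,9}; 23 in 3 cells must be {6,8,9}.
The 16 across and the 23 down share only 9, so R3C2 = 9.
R3C1 = 16 − 9 = 7 completes the 16 across.
Nothing is forced directly, so branch on R1C2, whose candidates are 6 or 8. If R1C2 = 6: then R1C1 would have to be in {3} for the 9 across but in {1,2,4,5} for the 13 down — contradiction. So R1C2 = 8.
R1C1 = 9 − 8 = 1 completes the 9 across.
R2C1 = 13 − 8 = 5 completes the 13 down.
R2C2 = 11 − 5 = 6 completes the 11 across.

5 6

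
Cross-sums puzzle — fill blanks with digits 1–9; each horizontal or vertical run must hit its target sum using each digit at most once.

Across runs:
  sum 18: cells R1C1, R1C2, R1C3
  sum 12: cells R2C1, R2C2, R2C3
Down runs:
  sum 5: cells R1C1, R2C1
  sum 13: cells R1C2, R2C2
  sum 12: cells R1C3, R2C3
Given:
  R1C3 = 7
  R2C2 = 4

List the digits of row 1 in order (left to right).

2 9 7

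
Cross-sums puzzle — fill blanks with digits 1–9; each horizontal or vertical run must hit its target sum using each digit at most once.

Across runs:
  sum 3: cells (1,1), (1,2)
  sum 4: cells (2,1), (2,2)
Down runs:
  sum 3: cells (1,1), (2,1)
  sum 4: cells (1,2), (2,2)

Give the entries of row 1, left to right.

2 1

3 in 2 cells must be {1,2}; 4 in 2 cells must be {1,3}.
The 3 across and the 4 down share only 1, so (1,2) = 1.
The 4 across and the 3 down share only 1, so (2,1) = 1.
(2,2) = 4 − 1 = 3 completes the 4 across.
(1,1) = 3 − 1 = 2 completes the 3 across.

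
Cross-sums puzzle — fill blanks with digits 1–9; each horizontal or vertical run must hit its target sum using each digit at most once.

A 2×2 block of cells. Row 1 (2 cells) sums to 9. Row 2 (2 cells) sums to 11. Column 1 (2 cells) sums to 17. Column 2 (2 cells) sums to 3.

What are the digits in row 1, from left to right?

17 in 2 cells must be {8,9}; 3 in 2 cells must be {1,2}.
The 9 across and the 17 down share only 8, so (1,1) = 8.
(1,2) = 9 − 8 = 1 completes the 9 across.
(2,1) = 17 − 8 = 9 completes the 17 down.
(2,2) = 11 − 9 = 2 completes the 11 across.

8 1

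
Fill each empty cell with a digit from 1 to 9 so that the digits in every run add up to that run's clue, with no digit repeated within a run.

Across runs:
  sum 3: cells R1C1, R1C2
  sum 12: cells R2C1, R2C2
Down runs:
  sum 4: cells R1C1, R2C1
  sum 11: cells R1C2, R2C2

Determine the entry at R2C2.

9

3 in 2 cells must be {1,2}; 4 in 2 cells must be {1,3}.
The 3 across and the 4 down share only 1, so R1C1 = 1.
R1C2 = 3 − 1 = 2 completes the 3 across.
R2C1 = 4 − 1 = 3 completes the 4 down.
R2C2 = 12 − 3 = 9 completes the 12 across.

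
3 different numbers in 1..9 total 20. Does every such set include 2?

No

Counterexample: {3,8,9} sums to 20 without using 2.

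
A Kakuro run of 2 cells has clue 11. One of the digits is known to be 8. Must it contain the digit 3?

Yes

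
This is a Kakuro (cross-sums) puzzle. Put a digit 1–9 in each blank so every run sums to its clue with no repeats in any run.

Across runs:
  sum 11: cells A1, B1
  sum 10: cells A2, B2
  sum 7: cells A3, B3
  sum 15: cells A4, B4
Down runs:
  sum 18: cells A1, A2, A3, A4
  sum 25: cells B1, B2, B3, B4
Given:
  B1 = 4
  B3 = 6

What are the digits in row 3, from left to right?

A1 = 11 − 4 = 7 completes the 11 across.
A3 = 7 − 6 = 1 completes the 7 across.
Nothing is forced directly, so branch on B2, whose candidates are 7 or 8. If B2 = 7: then A2 would have to be in {3} for the 10 across but in {2,4,6,8} for the 18 down — contradiction. So B2 = 8.
A2 = 10 − 8 = 2 completes the 10 across.
A4 = 18 − 10 = 8 completes the 18 down.
B4 = 15 − 8 = 7 completes the 15 across.

1, 6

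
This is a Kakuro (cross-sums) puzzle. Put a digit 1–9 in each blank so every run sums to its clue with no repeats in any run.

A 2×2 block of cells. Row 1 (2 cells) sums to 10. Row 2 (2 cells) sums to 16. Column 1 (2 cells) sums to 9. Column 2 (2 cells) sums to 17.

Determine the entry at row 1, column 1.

2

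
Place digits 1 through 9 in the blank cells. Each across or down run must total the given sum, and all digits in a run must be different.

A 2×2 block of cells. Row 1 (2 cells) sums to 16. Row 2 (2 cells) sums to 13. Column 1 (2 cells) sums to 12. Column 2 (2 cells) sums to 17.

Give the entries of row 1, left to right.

7 9

16 in 2 cells must be {7,9}; 17 in 2 cells must be {8,9}.
The 16 across and the 17 down share only 9, so (1,2) = 9.
(2,2) = 17 − 9 = 8 completes the 17 down.
(1,1) = 16 − 9 = 7 completes the 16 across.
(2,1) = 13 − 8 = 5 completes the 13 across.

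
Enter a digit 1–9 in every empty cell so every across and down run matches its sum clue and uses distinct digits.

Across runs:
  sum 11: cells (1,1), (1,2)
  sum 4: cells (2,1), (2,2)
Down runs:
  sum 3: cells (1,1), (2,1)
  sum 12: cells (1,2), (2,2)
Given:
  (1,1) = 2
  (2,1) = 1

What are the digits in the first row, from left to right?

4 in 2 cells must be {1,3}; 3 in 2 cells must be {1,2}.
(1,2) = 11 − 2 = 9 completes the 11 across.
(2,2) = 4 − 1 = 3 completes the 4 across.

2, 9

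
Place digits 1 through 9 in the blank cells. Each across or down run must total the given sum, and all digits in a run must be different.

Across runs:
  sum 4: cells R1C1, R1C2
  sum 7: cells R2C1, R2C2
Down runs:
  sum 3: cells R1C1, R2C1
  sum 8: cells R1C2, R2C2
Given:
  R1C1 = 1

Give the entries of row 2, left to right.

4 in 2 cells must be {1,3}; 3 in 2 cells must be {1,2}.
R1C2 = 4 − 1 = 3 completes the 4 across.
R2C1 = 3 − 1 = 2 completes the 3 down.
R2C2 = 7 − 2 = 5 completes the 7 across.

2, 5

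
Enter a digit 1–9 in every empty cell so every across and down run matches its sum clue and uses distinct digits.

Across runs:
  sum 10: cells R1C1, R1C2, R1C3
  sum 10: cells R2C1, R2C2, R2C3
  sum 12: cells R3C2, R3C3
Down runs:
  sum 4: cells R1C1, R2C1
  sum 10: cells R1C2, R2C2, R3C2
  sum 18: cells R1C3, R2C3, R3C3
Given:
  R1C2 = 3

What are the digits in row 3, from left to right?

4 in 2 cells must be {1,3}.
R1C1 = 1: the only remaining digit allowed by both the 10 across and the 4 down.
R1C3 = 10 − 4 = 6 completes the 10 across.
R2C1 = 4 − 1 = 3 completes the 4 down.
R2C3 = 5: the only remaining digit allowed by both the 10 across and the 18 down.
R3C2 = 5: the only remaining digit allowed by both the 12 across and the 10 down.
R3C3 = 12 − 5 = 7 completes the 12 across.
R2C2 = 10 − 8 = 2 completes the 10 across.

5 7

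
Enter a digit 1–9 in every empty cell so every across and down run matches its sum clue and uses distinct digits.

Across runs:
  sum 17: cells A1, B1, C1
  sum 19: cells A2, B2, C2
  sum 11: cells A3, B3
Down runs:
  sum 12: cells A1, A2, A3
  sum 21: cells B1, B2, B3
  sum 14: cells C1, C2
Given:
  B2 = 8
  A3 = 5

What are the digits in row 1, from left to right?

1 7 9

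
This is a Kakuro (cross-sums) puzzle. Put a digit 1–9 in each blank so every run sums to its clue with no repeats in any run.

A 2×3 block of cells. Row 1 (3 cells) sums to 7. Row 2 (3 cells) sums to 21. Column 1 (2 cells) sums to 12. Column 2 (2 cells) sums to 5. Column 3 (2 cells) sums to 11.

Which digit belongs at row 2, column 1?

8

7 in 3 cells must be {1,2,4}.
The 7 across and the 12 down share only 4, so (1,1) = 4.
Given what's placed, (1,3) must be 2 to fit the 7 across and 11 down.
(2,1) = 12 − 4 = 8 completes the 12 down.
(2,2) = 4: the only remaining digit allowed by both the 21 across and the 5 down.
(2,3) = 21 − 12 = 9 completes the 21 across.
(1,2) = 7 − 6 = 1 completes the 7 across.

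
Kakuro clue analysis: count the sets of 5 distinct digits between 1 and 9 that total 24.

11

5 distinct digits from 1–9 sum between 15 and 35.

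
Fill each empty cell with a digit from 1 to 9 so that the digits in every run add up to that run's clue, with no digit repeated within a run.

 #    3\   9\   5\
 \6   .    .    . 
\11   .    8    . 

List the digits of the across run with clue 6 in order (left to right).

2 1 3

6 in 3 cells must be {1,2,3}; 3 in 2 cells must be {1,2}.
R1C2 = 9 − 8 = 1 completes the 9 down.
R1C1 = 2: the only remaining digit allowed by both the 6 across and the 3 down.
R1C3 = 6 − 3 = 3 completes the 6 across.
R2C1 = 3 − 2 = 1 completes the 3 down.
R2C3 = 11 − 9 = 2 completes the 11 across.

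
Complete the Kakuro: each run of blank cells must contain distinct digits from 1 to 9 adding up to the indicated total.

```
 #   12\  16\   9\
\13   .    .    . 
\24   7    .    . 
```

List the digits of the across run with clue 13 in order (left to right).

5 7 1

24 in 3 cells must be {7,8,9}; 16 in 2 cells must be {7,9}.
R1C1 = 12 − 7 = 5 completes the 12 down.
Given what's placed, R1C2 must be 7 to fit the 13 across and 16 down.
R1C3 = 13 − 12 = 1 completes the 13 across.
R2C2 = 16 − 7 = 9 completes the 16 down.
R2C3 = 24 − 16 = 8 completes the 24 across.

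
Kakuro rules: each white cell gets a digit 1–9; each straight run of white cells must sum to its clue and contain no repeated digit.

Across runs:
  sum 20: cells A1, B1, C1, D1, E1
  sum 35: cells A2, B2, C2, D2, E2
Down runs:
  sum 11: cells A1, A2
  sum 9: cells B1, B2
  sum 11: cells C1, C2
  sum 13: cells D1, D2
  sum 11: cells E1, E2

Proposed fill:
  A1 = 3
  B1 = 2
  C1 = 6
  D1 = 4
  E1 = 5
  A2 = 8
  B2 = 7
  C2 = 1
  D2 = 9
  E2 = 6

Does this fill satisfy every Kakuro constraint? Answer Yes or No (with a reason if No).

No — the down run C1–C2 sums to 7, not 11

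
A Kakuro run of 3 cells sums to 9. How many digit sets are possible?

3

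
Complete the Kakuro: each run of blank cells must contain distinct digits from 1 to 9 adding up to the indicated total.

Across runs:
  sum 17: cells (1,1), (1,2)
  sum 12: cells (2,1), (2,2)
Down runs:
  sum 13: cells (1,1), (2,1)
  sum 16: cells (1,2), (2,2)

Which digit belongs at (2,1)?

17 in 2 cells must be {8,9}; 16 in 2 cells must be {7,9}.
The 17 across and the 16 down share only 9, so (1,2) = 9.
(2,2) = 16 − 9 = 7 completes the 16 down.
(1,1) = 17 − 9 = 8 completes the 17 across.
(2,1) = 12 − 7 = 5 completes the 12 across.

5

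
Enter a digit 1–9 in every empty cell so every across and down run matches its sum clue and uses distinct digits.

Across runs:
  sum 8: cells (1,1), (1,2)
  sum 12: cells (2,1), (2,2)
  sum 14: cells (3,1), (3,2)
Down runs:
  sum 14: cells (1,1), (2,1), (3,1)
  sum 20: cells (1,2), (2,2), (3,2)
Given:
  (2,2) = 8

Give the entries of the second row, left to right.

4 8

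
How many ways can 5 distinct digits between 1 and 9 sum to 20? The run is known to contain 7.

2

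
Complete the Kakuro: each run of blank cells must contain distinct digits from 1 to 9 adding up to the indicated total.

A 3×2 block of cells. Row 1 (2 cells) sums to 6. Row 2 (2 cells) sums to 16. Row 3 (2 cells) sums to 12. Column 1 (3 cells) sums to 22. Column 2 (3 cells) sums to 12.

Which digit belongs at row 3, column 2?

4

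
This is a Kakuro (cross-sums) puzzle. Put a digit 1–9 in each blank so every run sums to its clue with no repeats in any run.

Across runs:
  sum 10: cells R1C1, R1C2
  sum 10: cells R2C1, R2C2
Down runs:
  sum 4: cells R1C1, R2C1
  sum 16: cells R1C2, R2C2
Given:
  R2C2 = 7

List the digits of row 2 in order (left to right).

4 in 2 cells must be {1,3}; 16 in 2 cells must be {7,9}.
R1C2 = 16 − 7 = 9 completes the 16 down.
R2C1 = 10 − 7 = 3 completes the 10 across.
R1C1 = 10 − 9 = 1 completes the 10 across.

3, 7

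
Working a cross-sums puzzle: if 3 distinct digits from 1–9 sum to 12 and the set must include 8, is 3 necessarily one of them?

Yes

The only way to make 12 from 3 distinct digits under that restriction is {1,3,8}, which contains 3.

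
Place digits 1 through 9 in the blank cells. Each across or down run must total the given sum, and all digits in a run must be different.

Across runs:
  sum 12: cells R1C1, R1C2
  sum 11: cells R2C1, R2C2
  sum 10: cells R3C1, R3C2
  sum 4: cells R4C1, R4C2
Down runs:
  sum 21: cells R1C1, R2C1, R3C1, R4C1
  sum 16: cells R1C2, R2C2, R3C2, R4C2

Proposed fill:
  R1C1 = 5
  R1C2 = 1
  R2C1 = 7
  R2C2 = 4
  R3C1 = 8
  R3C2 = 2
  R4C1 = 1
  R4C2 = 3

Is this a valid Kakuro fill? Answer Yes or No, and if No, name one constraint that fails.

No — the across run R1C1–R1C2 sums to 6, not 12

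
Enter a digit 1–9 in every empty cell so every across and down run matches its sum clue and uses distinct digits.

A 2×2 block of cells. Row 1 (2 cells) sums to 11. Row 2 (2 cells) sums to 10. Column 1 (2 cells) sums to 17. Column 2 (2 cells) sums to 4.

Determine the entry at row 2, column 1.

9

17 in 2 cells must be {8,9}; 4 in 2 cells must be {1,3}.
The 11 across and the 4 down share only 3, so (1,2) = 3.
(2,2) = 4 − 3 = 1 completes the 4 down.
(1,1) = 11 − 3 = 8 completes the 11 across.
(2,1) = 10 − 1 = 9 completes the 10 across.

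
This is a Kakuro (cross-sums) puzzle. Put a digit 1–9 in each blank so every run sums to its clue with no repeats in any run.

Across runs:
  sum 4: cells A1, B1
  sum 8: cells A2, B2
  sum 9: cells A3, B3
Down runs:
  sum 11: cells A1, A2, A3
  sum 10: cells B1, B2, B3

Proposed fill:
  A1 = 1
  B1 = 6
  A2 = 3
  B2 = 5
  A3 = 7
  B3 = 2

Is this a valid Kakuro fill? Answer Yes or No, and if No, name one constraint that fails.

No — the down run B1–B3 sums to 13, not 10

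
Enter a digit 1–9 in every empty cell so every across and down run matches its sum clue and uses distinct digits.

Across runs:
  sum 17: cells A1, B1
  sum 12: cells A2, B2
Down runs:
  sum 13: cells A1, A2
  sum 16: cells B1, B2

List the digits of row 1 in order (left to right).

17 in 2 cells must be {8,9}; 16 in 2 cells must be {7,9}.
The 17 across and the 16 down share only 9, so B1 = 9.
B2 = 16 − 9 = 7 completes the 16 down.
A1 = 17 − 9 = 8 completes the 17 across.
A2 = 12 − 7 = 5 completes the 12 across.

8, 9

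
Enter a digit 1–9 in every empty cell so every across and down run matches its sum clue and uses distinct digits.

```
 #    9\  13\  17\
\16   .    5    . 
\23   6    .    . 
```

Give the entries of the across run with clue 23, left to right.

6 8 9

23 in 3 cells must be {6,8,9}; 17 in 2 cells must be {8,9}.
R1C1 = 9 − 6 = 3 completes the 9 down.
R1C3 = 16 − 8 = 8 completes the 16 across.
R2C2 = 13 − 5 = 8 completes the 13 down.
R2C3 = 23 − 14 = 9 completes the 23 across.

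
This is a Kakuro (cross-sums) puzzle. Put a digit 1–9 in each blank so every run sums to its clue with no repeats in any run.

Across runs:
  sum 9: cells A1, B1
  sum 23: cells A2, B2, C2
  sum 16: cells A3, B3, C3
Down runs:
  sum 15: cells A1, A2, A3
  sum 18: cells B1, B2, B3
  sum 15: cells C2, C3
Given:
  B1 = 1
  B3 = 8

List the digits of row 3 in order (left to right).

23 in 3 cells must be {6,8,9}.
A1 = 9 − 1 = 8 completes the 9 across.
Given what's placed, A2 must be 6 to fit the 23 across and 15 down.
B2 = 18 − 9 = 9 completes the 18 down.
C2 = 23 − 15 = 8 completes the 23 across.
A3 = 15 − 14 = 1 completes the 15 down.
C3 = 16 − 9 = 7 completes the 16 across.

1 8 7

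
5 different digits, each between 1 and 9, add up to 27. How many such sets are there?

5 distinct digits from 1–9 sum between 15 and 35.

11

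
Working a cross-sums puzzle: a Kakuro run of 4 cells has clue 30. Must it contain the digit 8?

Yes

The only way to make 30 from 4 distinct digits is {6,7,8,9}, which contains 8.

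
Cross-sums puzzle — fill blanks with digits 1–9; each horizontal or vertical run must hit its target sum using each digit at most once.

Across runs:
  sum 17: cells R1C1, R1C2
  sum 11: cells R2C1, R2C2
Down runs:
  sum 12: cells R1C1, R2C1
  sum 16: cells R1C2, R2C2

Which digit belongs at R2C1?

17 in 2 cells must be {8,9}; 16 in 2 cells must be {7,9}.
The 17 across and the 16 down share only 9, so R1C2 = 9.
R2C2 = 16 − 9 = 7 completes the 16 down.
R1C1 = 17 − 9 = 8 completes the 17 across.
R2C1 = 11 − 7 = 4 completes the 11 across.

4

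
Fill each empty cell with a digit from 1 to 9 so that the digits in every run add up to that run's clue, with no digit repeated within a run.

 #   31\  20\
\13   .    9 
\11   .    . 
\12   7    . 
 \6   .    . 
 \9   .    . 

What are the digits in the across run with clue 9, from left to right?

6 3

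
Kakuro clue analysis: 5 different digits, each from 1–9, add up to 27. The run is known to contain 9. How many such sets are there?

5 distinct digits from 1–9 sum between 15 and 35.
Keeping only sets containing 9.

8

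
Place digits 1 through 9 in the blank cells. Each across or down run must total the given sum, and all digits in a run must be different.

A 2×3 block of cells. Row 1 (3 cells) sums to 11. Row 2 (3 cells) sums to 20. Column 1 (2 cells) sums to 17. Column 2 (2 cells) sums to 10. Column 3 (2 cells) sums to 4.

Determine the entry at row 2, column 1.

17 in 2 cells must be {8,9}; 4 in 2 cells must be {1,3}.
The 11 across and the 17 down share only 8, so (1,1) = 8.
Given what's placed, (1,3) must be 1 to fit the 11 across and 4 down.
(2,1) = 17 − 8 = 9 completes the 17 down.
(2,3) = 4 − 1 = 3 completes the 4 down.
(1,2) = 11 − 9 = 2 completes the 11 across.
(2,2) = 20 − 12 = 8 completes the 20 across.

9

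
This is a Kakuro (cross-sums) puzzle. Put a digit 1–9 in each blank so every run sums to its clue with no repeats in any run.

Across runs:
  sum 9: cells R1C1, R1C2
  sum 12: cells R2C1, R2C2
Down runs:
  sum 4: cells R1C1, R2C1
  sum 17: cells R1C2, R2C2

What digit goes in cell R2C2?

4 in 2 cells must be {1,3}; 17 in 2 cells must be {8,9}.
The 9 across and the 17 down share only 8, so R1C2 = 8.
The 12 across and the 4 down share only 3, so R2C1 = 3.
R2C2 = 12 − 3 = 9 completes the 12 across.
R1C1 = 9 − 8 = 1 completes the 9 across.

9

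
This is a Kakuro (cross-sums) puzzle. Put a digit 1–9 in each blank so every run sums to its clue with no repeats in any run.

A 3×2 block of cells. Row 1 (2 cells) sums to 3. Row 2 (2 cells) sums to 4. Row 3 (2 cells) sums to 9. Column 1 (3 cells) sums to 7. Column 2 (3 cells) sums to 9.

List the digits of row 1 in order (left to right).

2 1

3 in 2 cells must be {1,2}; 4 in 2 cells must be {1,3}; 7 in 3 cells must be {1,2,4}.
The 4 across and the 7 down share only 1, so (2,1) = 1.
(2,2) = 4 − 1 = 3 completes the 4 across.
Given what's placed, (1,1) must be 2 to fit the 3 across and 7 down.
(1,2) = 3 − 2 = 1 completes the 3 across.
(3,1) = 7 − 3 = 4 completes the 7 down.
(3,2) = 9 − 4 = 5 completes the 9 across.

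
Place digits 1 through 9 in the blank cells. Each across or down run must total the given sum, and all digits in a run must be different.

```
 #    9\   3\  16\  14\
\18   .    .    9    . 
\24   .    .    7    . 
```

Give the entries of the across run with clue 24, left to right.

6 2 7 9

3 in 2 cells must be {1,2}; 16 in 2 cells must be {7,9}.
R2C2 = 2: the only remaining digit allowed by both the 24 across and the 3 down.
R1C2 = 3 − 2 = 1 completes the 3 down.
R2C1 = 6: the only remaining digit allowed by both the 24 across and the 9 down.
R2C4 = 24 − 15 = 9 completes the 24 across.
R1C1 = 9 − 6 = 3 completes the 9 down.
R1C4 = 18 − 13 = 5 completes the 18 across.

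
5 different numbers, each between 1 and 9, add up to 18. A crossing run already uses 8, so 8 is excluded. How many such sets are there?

2

5 distinct digits from 1–9 sum between 15 and 35.
Dropping sets that contain 8.
Enumerating: {1,2,3,5,7}, {1,2,4,5,6}.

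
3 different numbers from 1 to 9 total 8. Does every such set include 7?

No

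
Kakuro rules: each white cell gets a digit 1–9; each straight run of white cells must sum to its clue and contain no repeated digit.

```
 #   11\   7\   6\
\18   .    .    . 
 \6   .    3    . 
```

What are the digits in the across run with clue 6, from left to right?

2 3 1

6 in 3 cells must be {1,2,3}.
R1C2 = 7 − 3 = 4 completes the 7 down.
Given what's placed, R1C3 must be 5 to fit the 18 across and 6 down.
R2C1 = 2: the only remaining digit allowed by both the 6 across and the 11 down.
R2C3 = 6 − 5 = 1 completes the 6 across.
R1C1 = 18 − 9 = 9 completes the 18 across.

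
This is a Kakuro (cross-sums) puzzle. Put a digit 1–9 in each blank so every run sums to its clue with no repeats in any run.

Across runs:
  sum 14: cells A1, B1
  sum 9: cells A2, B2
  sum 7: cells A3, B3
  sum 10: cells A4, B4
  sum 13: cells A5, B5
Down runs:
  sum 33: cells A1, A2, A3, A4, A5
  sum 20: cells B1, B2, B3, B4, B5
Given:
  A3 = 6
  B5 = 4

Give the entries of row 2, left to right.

B3 = 7 − 6 = 1 completes the 7 across.
A5 = 13 − 4 = 9 completes the 13 across.
A1 = 8: the only remaining digit allowed by both the 14 across and the 33 down.
B1 = 14 − 8 = 6 completes the 14 across.
No cell is forced outright now. A2 can only be 3 or 7 (the digits allowed by both its 9 across and its 33 down). If A2 = 3: then B2 would have to be in {6} for the 9 across but in {2,7} for the 20 down — contradiction. So A2 = 7.
B2 = 9 − 7 = 2 completes the 9 across.
A4 = 33 − 30 = 3 completes the 33 down.
B4 = 10 − 3 = 7 completes the 10 across.

7 2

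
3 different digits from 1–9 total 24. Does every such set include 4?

The only way to make 24 from 3 distinct digits is {7,8,9}, which does not contain 4.

No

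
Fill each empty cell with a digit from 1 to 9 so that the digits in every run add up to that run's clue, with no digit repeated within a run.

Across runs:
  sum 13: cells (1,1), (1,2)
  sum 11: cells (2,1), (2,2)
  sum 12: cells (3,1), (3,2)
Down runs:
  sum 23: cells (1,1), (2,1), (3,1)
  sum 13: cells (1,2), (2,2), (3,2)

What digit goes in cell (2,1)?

9

23 in 3 cells must be {6,8,9}.
Nothing is forced directly, so branch on (1,1), whose candidates are 6 or 8 or 9. If (1,1) = 8: that forces (1,2) = 5, (3,1) = 9, after which (3,2) would have to be in {3} for the 12 across but in {1,2,6,7} for the 13 down — contradiction. If (1,1) = 9: that forces (1,2) = 4, (3,1) = 8, after which (3,2) would have to be in {4} for the 12 across but in {1,2,3,6,7,8} for the 13 down — contradiction. So (1,1) = 6.
(1,2) = 13 − 6 = 7 completes the 13 across.
Nothing is forced directly, so branch on (2,1), whose candidates are 8 or 9. If (2,1) = 8: then (2,2) would have to be in {3} for the 11 across but in {1,2,4,5} for the 13 down — contradiction. So (2,1) = 9.
(2,2) = 11 − 9 = 2 completes the 11 across.
(3,1) = 23 − 15 = 8 completes the 23 down.
(3,2) = 12 − 8 = 4 completes the 12 across.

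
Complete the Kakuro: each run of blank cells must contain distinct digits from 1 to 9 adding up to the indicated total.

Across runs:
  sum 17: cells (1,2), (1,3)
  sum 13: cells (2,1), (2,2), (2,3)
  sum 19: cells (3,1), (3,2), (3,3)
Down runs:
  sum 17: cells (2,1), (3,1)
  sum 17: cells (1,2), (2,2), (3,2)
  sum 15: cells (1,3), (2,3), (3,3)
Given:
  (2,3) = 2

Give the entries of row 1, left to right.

17 in 2 cells must be {8,9}.
(2,1) = 8: the only remaining digit allowed by both the 13 across and the 17 down.
(2,2) = 13 − 10 = 3 completes the 13 across.
(3,1) = 17 − 8 = 9 completes the 17 down.
Nothing is forced directly, so branch on (3,2), whose candidates are 6 or 8. If (3,2) = 8: then (1,2) would have to be in {8,9} for the 17 across but in {6} for the 17 down — contradiction. So (3,2) = 6.
(1,2) = 17 − 9 = 8 completes the 17 down.
(1,3) = 17 − 8 = 9 completes the 17 across.
(3,3) = 19 − 15 = 4 completes the 19 across.

8, 9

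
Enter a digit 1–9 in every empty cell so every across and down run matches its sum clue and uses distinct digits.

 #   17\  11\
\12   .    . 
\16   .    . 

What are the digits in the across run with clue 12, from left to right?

16 in 2 cells must be {7,9}; 17 in 2 cells must be {8,9}.
The 16 across and the 17 down share only 9, so R2C1 = 9.
R2C2 = 16 − 9 = 7 completes the 16 across.
R1C1 = 17 − 9 = 8 completes the 17 down.
R1C2 = 12 − 8 = 4 completes the 12 across.

8 4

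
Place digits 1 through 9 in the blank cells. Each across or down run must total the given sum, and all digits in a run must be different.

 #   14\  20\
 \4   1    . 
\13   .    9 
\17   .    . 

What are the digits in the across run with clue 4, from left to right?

4 in 2 cells must be {1,3}; 17 in 2 cells must be {8,9}.
R1C2 = 4 − 1 = 3 completes the 4 across.
R2C1 = 13 − 9 = 4 completes the 13 across.
R3C1 = 14 − 5 = 9 completes the 14 down.
R3C2 = 17 − 9 = 8 completes the 17 across.

1, 3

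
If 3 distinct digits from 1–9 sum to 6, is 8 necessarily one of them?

The only way to make 6 from 3 distinct digits is {1,2,3}, which does not contain 8.

No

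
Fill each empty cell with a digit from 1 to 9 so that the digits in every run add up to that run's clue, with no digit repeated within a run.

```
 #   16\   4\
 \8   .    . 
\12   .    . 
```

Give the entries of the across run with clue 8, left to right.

16 in 2 cells must be {7,9}; 4 in 2 cells must be {1,3}.
The 8 across and the 16 down share only 7, so R1C1 = 7.
R1C2 = 8 − 7 = 1 completes the 8 across.
R2C1 = 16 − 7 = 9 completes the 16 down.
R2C2 = 12 − 9 = 3 completes the 12 across.

7, 1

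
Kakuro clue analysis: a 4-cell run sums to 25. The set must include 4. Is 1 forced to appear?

No

Counterexample: {4,5,7,9} sums to 25 under that restriction without using 1.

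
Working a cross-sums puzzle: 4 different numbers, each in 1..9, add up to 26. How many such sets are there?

5

4 distinct digits from 1–9 sum between 10 and 30.
Enumerating: {2,7,8,9}, {3,6,8,9}, {4,5,8,9}, {4,6,7,9}, {5,6,7,8}.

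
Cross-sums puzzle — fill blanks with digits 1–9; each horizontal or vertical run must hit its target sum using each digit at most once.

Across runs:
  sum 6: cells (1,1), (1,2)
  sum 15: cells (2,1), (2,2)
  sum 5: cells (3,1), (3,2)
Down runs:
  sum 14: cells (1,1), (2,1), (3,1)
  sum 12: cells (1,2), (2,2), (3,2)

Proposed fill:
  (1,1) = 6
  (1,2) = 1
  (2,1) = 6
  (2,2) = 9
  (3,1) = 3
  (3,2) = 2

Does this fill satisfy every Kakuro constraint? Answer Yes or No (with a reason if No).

No — the down run (1,1)–(3,1) sums to 15, not 14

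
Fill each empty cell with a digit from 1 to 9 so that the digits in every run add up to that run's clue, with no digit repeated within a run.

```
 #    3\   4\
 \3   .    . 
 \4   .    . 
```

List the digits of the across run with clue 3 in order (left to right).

3 in 2 cells must be {1,2}; 4 in 2 cells must be {1,3}.
The 3 across and the 4 down share only 1, so R1C2 = 1.
The 4 across and the 3 down share only 1, so R2C1 = 1.
R2C2 = 4 − 1 = 3 completes the 4 across.
R1C1 = 3 − 1 = 2 completes the 3 across.

2, 1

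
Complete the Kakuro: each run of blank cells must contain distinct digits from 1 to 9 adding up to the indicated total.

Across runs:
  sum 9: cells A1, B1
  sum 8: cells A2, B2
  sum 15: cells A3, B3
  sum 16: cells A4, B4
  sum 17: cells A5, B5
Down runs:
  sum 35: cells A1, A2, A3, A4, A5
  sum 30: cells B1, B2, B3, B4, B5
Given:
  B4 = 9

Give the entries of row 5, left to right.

9, 8

16 in 2 cells must be {7,9}; 17 in 2 cells must be {8,9}; 35 in 5 cells must be {5,6,7,8,9}.
A4 = 16 − 9 = 7 completes the 16 across.
Given what's placed, B5 must be 8 to fit the 17 across and 30 down.
A5 = 17 − 8 = 9 completes the 17 across.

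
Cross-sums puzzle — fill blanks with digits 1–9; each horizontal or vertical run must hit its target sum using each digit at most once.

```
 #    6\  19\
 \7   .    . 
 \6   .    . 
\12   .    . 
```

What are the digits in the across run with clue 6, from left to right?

2 4

6 in 3 cells must be {1,2,3}.
The 12 across and the 6 down share only 3, so R3C1 = 3.
R3C2 = 12 − 3 = 9 completes the 12 across.
Nothing is forced directly, so branch on R1C1, whose candidates are 1 or 2. If R1C1 = 2: then R1C2 would have to be in {5} for the 7 across but in {2,3,4,6,7,8} for the 19 down — contradiction. So R1C1 = 1.
R1C2 = 7 − 1 = 6 completes the 7 across.
R2C1 = 6 − 4 = 2 completes the 6 down.
R2C2 = 6 − 2 = 4 completes the 6 across.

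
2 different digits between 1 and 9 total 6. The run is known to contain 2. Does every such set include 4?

The only way to make 6 from 2 distinct digits under that restriction is {2,4}, which contains 4.

Yes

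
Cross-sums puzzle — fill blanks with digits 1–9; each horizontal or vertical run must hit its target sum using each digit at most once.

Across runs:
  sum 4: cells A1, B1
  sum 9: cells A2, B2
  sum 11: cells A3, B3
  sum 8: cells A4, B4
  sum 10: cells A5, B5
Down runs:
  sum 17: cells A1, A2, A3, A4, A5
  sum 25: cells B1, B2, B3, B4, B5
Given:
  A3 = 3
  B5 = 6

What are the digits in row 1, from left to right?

1 3

4 in 2 cells must be {1,3}.
Given what's placed, A1 must be 1 to fit the 4 across and 17 down.
B1 = 4 − 1 = 3 completes the 4 across.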